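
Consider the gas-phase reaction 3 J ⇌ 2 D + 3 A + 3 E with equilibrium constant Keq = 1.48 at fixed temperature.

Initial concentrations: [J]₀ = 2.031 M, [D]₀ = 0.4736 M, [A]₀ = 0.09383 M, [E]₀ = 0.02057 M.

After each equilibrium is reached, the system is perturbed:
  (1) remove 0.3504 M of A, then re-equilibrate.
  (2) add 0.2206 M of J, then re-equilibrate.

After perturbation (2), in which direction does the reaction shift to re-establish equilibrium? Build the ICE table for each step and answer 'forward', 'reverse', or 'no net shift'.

Direction: forward

Q₀ = 1.9250e-10 vs Keq = 1.48 ⇒ Q<K, forward
Step 1:
                    J           D           A           E
  I             2.031      0.4736     0.09383     0.02057
  C           -0.9889      0.6592      0.9889      0.9889
  E             1.042       1.133       1.083       1.009
  solve Keq expr → x = 0.3296; check Q = 1.48
Then remove 0.3504 M of A.
Step 2:
                    J           D           A           E
  I             1.042       1.133      0.7323       1.009
  C           -0.1084     0.07225      0.1084      0.1084
  E            0.9338       1.205      0.8407       1.118
  solve Keq expr → x = 0.03613; check Q = 1.48
Then add 0.2206 M of J.
Step 3:
                    J           D           A           E
  I             1.154       1.205      0.8407       1.118
  C          -0.06487     0.04325     0.06487     0.06487
  E              1.09       1.248      0.9055       1.183
  solve Keq expr → x = 0.02162; check Q = 1.48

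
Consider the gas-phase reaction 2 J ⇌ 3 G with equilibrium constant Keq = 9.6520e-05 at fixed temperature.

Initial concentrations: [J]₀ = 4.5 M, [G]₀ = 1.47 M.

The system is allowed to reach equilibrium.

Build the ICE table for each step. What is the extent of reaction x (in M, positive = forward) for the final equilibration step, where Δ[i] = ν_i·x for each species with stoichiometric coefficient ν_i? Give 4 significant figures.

x = -0.443 M

Q₀ = 0.1569 vs Keq = 9.6520e-05 ⇒ Q>K, reverse
Step 1:
                   J          G
  Initial        4.5       1.47
  Change       0.886     -1.329
  Equil        5.386     0.1409
  solve Keq expr → x = -0.443; check Q = 9.6520e-05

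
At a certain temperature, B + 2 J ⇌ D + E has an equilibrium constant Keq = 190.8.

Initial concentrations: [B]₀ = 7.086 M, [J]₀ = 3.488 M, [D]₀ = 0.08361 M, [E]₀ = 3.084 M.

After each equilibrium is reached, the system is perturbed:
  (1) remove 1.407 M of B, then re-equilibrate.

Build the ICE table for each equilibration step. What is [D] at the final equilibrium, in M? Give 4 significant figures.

[D]_eq = 1.775 M

Q₀ = 0.002991 vs Keq = 190.8 ⇒ Q<K, forward
Step 1:
                  B         J         D         E
  I           7.086     3.488   0.08361     3.084
  C          -1.698    -3.397     1.698     1.698
  E           5.388   0.09106     1.782     4.782
  solve Keq expr → x = 1.698; check Q = 190.8
Then remove 1.407 M of B.
Step 2:
                  B         J         D         E
  I           3.981   0.09106     1.782     4.782
  C        0.007243   0.01449 -0.007243 -0.007243
  E           3.988    0.1055     1.775     4.775
  solve Keq expr → x = -0.007243; check Q = 190.8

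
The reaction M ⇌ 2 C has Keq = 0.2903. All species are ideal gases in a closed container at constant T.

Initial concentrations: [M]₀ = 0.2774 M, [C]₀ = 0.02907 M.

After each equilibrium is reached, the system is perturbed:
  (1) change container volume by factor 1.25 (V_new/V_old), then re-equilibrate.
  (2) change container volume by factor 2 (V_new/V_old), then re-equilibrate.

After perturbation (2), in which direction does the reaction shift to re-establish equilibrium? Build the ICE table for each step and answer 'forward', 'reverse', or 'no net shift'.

Q₀ = 0.003046 vs Keq = 0.2903 ⇒ Q<K, forward
Step 1:
                   M          C
  I           0.2774    0.02907
  C         -0.09919     0.1984
  E           0.1782     0.2275
  solve Keq expr → x = 0.09919; check Q = 0.2903
Then change container volume by factor 1.25 (V_new/V_old).
Step 2:
                   M          C
  I           0.1426      0.182
  C        -0.007886    0.01577
  E           0.1347     0.1977
  solve Keq expr → x = 0.007886; check Q = 0.2903
Then change container volume by factor 2 (V_new/V_old).
Step 3:
                   M          C
  I          0.06734    0.09887
  C         -0.01323    0.02646
  E          0.05411     0.1253
  solve Keq expr → x = 0.01323; check Q = 0.2903

Direction: forward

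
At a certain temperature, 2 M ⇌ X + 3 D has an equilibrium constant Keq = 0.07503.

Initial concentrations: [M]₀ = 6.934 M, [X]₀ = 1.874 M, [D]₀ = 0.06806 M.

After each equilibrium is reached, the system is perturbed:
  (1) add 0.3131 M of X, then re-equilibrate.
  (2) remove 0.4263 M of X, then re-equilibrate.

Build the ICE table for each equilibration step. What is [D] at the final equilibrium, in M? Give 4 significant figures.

[D]_eq = 1.114 M

Q₀ = 1.2288e-05 vs Keq = 0.07503 ⇒ Q<K, forward
Step 1:
                    M           X           D
  I             6.934       1.874     0.06806
  C           -0.6861      0.3431       1.029
  E             6.248       2.217       1.097
  solve Keq expr → x = 0.3431; check Q = 0.07503
Then add 0.3131 M of X.
Step 2:
                    M           X           D
  I             6.248        2.53       1.097
  C           0.02811    -0.01405    -0.04216
  E             6.276       2.516       1.055
  solve Keq expr → x = -0.01405; check Q = 0.07503
Then remove 0.4263 M of X.
Step 3:
                    M           X           D
  I             6.276        2.09       1.055
  C          -0.03943     0.01972     0.05915
  E             6.237        2.11       1.114
  solve Keq expr → x = 0.01972; check Q = 0.07503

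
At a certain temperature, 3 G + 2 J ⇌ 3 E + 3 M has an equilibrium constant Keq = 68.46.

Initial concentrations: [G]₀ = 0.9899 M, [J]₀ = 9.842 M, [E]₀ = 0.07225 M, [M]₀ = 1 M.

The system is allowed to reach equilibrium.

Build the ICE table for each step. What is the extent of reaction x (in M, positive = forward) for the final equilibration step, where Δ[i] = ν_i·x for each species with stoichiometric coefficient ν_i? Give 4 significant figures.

Q₀ = 4.0140e-06 vs Keq = 68.46 ⇒ Q<K, forward
Step 1:
                    G           J           E           M
  init         0.9899       9.842     0.07225           1
  Δ           -0.8891     -0.5928      0.8891      0.8891
  eq           0.1008       9.249      0.9614       1.889
  solve Keq expr → x = 0.2964; check Q = 68.46

x = 0.2964 M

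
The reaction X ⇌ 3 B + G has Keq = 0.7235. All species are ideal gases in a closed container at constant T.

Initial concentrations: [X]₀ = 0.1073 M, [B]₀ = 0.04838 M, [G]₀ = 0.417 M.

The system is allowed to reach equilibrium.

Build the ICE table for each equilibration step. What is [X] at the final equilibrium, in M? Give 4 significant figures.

Q₀ = 4.4008e-04 vs Keq = 0.7235 ⇒ Q<K, forward
Step 1:
                  X         B         G
  I          0.1073   0.04838     0.417
  C         -0.0868    0.2604    0.0868
  E          0.0205    0.3088    0.5038
  solve Keq expr → x = 0.0868; check Q = 0.7235

[X]_eq = 0.0205 M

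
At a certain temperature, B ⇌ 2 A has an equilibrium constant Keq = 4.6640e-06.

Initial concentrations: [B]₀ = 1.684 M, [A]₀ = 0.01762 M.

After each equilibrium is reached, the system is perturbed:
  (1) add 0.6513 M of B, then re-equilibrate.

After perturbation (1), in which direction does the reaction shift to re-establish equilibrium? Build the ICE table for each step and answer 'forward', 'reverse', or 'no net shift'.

Direction: forward

Q₀ = 1.8436e-04 vs Keq = 4.6640e-06 ⇒ Q>K, reverse
Step 1:
                    B           A
  init          1.684     0.01762
  Δ          0.007406    -0.01481
  eq            1.691    0.002809
  solve Keq expr → x = -0.007406; check Q = 4.6640e-06
Then add 0.6513 M of B.
Step 2:
                    B           A
  init          2.343    0.002809
  Δ       -2.4832e-04  4.9665e-04
  eq            2.342    0.003305
  solve Keq expr → x = 2.4832e-04; check Q = 4.6640e-06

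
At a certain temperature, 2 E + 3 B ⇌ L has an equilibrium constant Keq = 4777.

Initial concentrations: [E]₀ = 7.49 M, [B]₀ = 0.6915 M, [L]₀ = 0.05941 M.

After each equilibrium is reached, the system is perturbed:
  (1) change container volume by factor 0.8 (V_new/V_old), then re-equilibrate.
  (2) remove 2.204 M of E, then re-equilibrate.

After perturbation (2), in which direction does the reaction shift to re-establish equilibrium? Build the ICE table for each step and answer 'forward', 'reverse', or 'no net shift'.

Q₀ = 0.003203 vs Keq = 4777 ⇒ Q<K, forward
Step 1:
                  E         B         L
  init         7.49    0.6915   0.05941
  Δ         -0.4539   -0.6808    0.2269
  eq          7.036   0.01066    0.2864
  solve Keq expr → x = 0.2269; check Q = 4777
Then change container volume by factor 0.8 (V_new/V_old).
Step 2:
                  E         B         L
  init        8.795   0.01332    0.3579
  Δ       -0.002278 -0.003416  0.001139
  eq          8.793  0.009907    0.3591
  solve Keq expr → x = 0.001139; check Q = 4777
Then remove 2.204 M of E.
Step 3:
                  E         B         L
  init        6.589  0.009907    0.3591
  Δ        0.001395  0.002092 -6.9732e-04
  eq           6.59     0.012    0.3584
  solve Keq expr → x = -6.9732e-04; check Q = 4777

Direction: reverse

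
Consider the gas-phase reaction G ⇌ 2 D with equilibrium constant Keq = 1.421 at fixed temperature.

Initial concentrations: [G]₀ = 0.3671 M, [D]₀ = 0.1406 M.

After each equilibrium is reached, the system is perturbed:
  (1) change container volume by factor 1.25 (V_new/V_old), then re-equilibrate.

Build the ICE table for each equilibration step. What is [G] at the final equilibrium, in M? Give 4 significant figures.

Q₀ = 0.05385 vs Keq = 1.421 ⇒ Q<K, forward
Step 1:
                   G          D
  I           0.3671     0.1406
  C          -0.1844     0.3689
  E           0.1827     0.5095
  solve Keq expr → x = 0.1844; check Q = 1.421
Then change container volume by factor 1.25 (V_new/V_old).
Step 2:
                   G          D
  I           0.1461     0.4076
  C         -0.01338    0.02675
  E           0.1328     0.4343
  solve Keq expr → x = 0.01338; check Q = 1.421

[G]_eq = 0.1328 M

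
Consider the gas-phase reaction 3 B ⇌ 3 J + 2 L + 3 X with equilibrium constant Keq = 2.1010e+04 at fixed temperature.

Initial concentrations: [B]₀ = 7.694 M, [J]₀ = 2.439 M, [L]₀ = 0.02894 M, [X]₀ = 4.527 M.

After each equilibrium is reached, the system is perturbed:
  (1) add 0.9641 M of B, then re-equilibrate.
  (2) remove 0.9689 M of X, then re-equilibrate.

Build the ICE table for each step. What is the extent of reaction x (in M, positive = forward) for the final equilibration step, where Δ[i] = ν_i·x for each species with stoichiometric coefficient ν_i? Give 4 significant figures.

Q₀ = 0.002475 vs Keq = 2.1010e+04 ⇒ Q<K, forward
Step 1:
                  B         J         L         X
  Initial     7.694     2.439   0.02894     4.527
  Change      -3.94      3.94     2.627      3.94
  Equil       3.754     6.379     2.656     8.467
  solve Keq expr → x = 1.313; check Q = 2.1010e+04
Then add 0.9641 M of B.
Step 2:
                  B         J         L         X
  Initial     4.718     6.379     2.656     8.467
  Change    -0.3522    0.3522    0.2348    0.3522
  Equil       4.366     6.731     2.891     8.819
  solve Keq expr → x = 0.1174; check Q = 2.1010e+04
Then remove 0.9689 M of X.
Step 3:
                  B         J         L         X
  Initial     4.366     6.731     2.891      7.85
  Change    -0.1771    0.1771    0.1181    0.1771
  Equil       4.189     6.908     3.009     8.028
  solve Keq expr → x = 0.05903; check Q = 2.1010e+04

x = 0.05903 M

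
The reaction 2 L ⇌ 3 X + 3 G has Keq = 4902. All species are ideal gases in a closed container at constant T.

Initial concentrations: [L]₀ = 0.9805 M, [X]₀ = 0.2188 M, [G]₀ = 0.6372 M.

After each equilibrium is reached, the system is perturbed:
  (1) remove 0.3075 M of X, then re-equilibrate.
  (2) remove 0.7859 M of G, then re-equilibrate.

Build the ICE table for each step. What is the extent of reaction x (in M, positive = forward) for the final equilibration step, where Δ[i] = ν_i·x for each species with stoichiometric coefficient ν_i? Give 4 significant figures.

Q₀ = 0.002819 vs Keq = 4902 ⇒ Q<K, forward
Step 1:
                  L         X         G
  init       0.9805    0.2188    0.6372
  Δ         -0.9016     1.352     1.352
  eq        0.07894     1.571      1.99
  solve Keq expr → x = 0.4508; check Q = 4902
Then remove 0.3075 M of X.
Step 2:
                  L         X         G
  init      0.07894     1.264      1.99
  Δ        -0.01882   0.02824   0.02824
  eq        0.06011     1.292     2.018
  solve Keq expr → x = 0.009412; check Q = 4902
Then remove 0.7859 M of G.
Step 3:
                  L         X         G
  init      0.06011     1.292     1.232
  Δ        -0.02843   0.04264   0.04264
  eq        0.03168     1.335     1.275
  solve Keq expr → x = 0.01421; check Q = 4902

x = 0.01421 M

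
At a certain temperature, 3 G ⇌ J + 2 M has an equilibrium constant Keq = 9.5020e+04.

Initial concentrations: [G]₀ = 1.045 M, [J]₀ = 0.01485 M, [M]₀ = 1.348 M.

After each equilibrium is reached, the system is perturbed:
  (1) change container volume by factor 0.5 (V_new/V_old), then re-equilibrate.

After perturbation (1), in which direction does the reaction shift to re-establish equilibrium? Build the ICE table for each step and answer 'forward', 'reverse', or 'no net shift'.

Q₀ = 0.02365 vs Keq = 9.5020e+04 ⇒ Q<K, forward
Step 1:
                   G          J          M
  Initial      1.045    0.01485      1.348
  Change       -1.02       0.34     0.6801
  Equil      0.02486     0.3549      2.028
  solve Keq expr → x = 0.34; check Q = 9.5020e+04
Then change container volume by factor 0.5 (V_new/V_old).
Step 2:
                   G          J          M
  Initial    0.04972     0.7098      4.056
  Change           0          0          0
  Equil      0.04972     0.7098      4.056
  solve Keq expr → x = 0; check Q = 9.5020e+04

Direction: no net shift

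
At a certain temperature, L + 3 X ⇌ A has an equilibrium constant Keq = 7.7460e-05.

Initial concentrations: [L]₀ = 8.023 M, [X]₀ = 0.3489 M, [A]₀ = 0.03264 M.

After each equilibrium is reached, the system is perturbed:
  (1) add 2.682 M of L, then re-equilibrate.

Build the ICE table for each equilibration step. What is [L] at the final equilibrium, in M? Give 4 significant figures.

Q₀ = 0.09579 vs Keq = 7.7460e-05 ⇒ Q>K, reverse
Step 1:
                    L           X           A
  init          8.023      0.3489     0.03264
  Δ           0.03258     0.09775    -0.03258
  eq            8.056      0.4467  5.5601e-05
  solve Keq expr → x = -0.03258; check Q = 7.7460e-05
Then add 2.682 M of L.
Step 2:
                    L           X           A
  init          10.74      0.4467  5.5601e-05
  Δ       -1.8484e-05 -5.5452e-05  1.8484e-05
  eq            10.74      0.4466  7.4085e-05
  solve Keq expr → x = 1.8484e-05; check Q = 7.7460e-05

[L]_eq = 10.74 M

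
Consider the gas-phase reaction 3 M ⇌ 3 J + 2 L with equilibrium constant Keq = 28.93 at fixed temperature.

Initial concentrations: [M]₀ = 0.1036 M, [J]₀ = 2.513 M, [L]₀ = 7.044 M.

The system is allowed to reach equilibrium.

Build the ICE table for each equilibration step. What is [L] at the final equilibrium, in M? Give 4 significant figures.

Q₀ = 7.0817e+05 vs Keq = 28.93 ⇒ Q>K, reverse
Step 1:
                    M           J           L
  I            0.1036       2.513       7.044
  C             1.267      -1.267     -0.8444
  E              1.37       1.246         6.2
  solve Keq expr → x = -0.4222; check Q = 28.93

[L]_eq = 6.2 M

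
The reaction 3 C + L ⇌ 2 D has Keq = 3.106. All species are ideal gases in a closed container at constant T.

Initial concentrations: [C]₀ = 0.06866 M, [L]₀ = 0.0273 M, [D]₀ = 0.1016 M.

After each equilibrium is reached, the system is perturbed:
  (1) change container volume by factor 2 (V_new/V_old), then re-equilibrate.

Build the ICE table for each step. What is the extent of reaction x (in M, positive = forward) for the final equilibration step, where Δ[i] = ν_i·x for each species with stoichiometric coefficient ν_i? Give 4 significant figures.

x = -0.003091 M

Q₀ = 1168 vs Keq = 3.106 ⇒ Q>K, reverse
Step 1:
                    C           L           D
  init        0.06866      0.0273      0.1016
  Δ            0.1048     0.03492    -0.06985
  eq           0.1734     0.06222     0.03175
  solve Keq expr → x = -0.03492; check Q = 3.106
Then change container volume by factor 2 (V_new/V_old).
Step 2:
                    C           L           D
  init        0.08672     0.03111     0.01588
  Δ          0.009274    0.003091   -0.006183
  eq          0.09599      0.0342    0.009693
  solve Keq expr → x = -0.003091; check Q = 3.106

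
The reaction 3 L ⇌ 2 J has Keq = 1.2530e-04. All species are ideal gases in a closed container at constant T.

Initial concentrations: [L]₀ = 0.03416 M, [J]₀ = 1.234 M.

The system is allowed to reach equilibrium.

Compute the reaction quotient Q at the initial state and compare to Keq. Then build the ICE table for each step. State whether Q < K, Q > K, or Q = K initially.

Q₀ = 3.8201e+04 vs Keq = 1.2530e-04 ⇒ Q>K, reverse
Step 1:
                  L         J
  Initial   0.03416     1.234
  Change      1.809    -1.206
  Equil       1.843   0.02801
  solve Keq expr → x = -0.603; check Q = 1.2530e-04

Q₀ = 3.8201e+04; Q > K (proceeds reverse)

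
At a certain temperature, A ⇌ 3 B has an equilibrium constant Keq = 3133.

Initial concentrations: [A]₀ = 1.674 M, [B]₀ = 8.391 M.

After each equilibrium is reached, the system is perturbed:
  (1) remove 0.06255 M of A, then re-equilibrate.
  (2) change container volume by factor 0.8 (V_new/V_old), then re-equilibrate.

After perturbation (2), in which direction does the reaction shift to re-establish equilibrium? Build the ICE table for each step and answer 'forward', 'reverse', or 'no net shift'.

Q₀ = 352.9 vs Keq = 3133 ⇒ Q<K, forward
Step 1:
                  A         B
  init        1.674     8.391
  Δ          -1.146     3.437
  eq         0.5282     11.83
  solve Keq expr → x = 1.146; check Q = 3133
Then remove 0.06255 M of A.
Step 2:
                  A         B
  init       0.4657     11.83
  Δ         0.04476   -0.1343
  eq         0.5104     11.69
  solve Keq expr → x = -0.04476; check Q = 3133
Then change container volume by factor 0.8 (V_new/V_old).
Step 3:
                  A         B
  init        0.638     14.62
  Δ          0.2263    -0.679
  eq         0.8644     13.94
  solve Keq expr → x = -0.2263; check Q = 3133

Direction: reverse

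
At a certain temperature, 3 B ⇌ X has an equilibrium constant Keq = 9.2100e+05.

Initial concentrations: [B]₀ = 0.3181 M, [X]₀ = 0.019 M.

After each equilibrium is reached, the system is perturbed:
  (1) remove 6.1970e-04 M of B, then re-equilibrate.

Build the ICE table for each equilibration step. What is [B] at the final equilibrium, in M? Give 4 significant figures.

[B]_eq = 0.005113 M

Q₀ = 0.5903 vs Keq = 9.2100e+05 ⇒ Q<K, forward
Step 1:
                   B          X
  init        0.3181      0.019
  Δ           -0.313     0.1043
  eq        0.005116     0.1233
  solve Keq expr → x = 0.1043; check Q = 9.2100e+05
Then remove 6.1970e-04 M of B.
Step 2:
                   B          X
  init      0.004496     0.1233
  Δ       6.1686e-04 -2.0562e-04
  eq        0.005113     0.1231
  solve Keq expr → x = -2.0562e-04; check Q = 9.2100e+05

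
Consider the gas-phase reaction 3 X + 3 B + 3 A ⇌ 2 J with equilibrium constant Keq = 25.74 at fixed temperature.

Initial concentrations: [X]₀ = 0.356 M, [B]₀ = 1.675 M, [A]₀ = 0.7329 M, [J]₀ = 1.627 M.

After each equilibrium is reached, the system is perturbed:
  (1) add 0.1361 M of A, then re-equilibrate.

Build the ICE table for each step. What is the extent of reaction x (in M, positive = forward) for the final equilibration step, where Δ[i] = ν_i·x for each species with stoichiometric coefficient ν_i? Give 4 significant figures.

Q₀ = 31.71 vs Keq = 25.74 ⇒ Q>K, reverse
Step 1:
                   X          B          A          J
  Initial      0.356      1.675     0.7329      1.627
  Change     0.01398    0.01398    0.01398  -0.009322
  Equil         0.37      1.689     0.7469      1.618
  solve Keq expr → x = -0.004661; check Q = 25.74
Then add 0.1361 M of A.
Step 2:
                   X          B          A          J
  Initial       0.37      1.689      0.883      1.618
  Change    -0.03442   -0.03442   -0.03442    0.02295
  Equil       0.3356      1.655     0.8486      1.641
  solve Keq expr → x = 0.01147; check Q = 25.74

x = 0.01147 M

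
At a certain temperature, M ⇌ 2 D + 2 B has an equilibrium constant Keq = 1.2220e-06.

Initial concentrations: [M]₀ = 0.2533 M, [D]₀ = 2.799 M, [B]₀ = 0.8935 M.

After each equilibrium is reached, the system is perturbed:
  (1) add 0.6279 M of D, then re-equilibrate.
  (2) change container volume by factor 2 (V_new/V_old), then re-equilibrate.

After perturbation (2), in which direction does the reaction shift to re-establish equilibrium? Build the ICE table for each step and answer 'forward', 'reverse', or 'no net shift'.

Direction: forward

Q₀ = 24.69 vs Keq = 1.2220e-06 ⇒ Q>K, reverse
Step 1:
                    M           D           B
  init         0.2533       2.799      0.8935
  Δ            0.4465      -0.893      -0.893
  eq           0.6998       1.906  4.8518e-04
  solve Keq expr → x = -0.4465; check Q = 1.2220e-06
Then add 0.6279 M of D.
Step 2:
                    M           D           B
  init         0.6998       2.534  4.8518e-04
  Δ        6.0098e-05 -1.2020e-04 -1.2020e-04
  eq           0.6999       2.534  3.6499e-04
  solve Keq expr → x = -6.0098e-05; check Q = 1.2220e-06
Then change container volume by factor 2 (V_new/V_old).
Step 3:
                    M           D           B
  init         0.3499       1.267  1.8249e-04
  Δ       -1.6671e-04  3.3342e-04  3.3342e-04
  eq           0.3498       1.267  5.1591e-04
  solve Keq expr → x = 1.6671e-04; check Q = 1.2220e-06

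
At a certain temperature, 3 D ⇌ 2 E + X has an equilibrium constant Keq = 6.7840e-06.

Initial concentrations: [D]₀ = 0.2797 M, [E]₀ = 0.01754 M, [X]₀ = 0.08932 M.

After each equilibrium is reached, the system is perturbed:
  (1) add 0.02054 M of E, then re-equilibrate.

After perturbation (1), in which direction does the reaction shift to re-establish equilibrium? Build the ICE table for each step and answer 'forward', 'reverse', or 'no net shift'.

Q₀ = 0.001256 vs Keq = 6.7840e-06 ⇒ Q>K, reverse
Step 1:
                    D           E           X
  Initial      0.2797     0.01754     0.08932
  Change      0.02402    -0.01601   -0.008006
  Equil        0.3037    0.001529     0.08131
  solve Keq expr → x = -0.008006; check Q = 6.7840e-06
Then add 0.02054 M of E.
Step 2:
                    D           E           X
  Initial      0.3037     0.02207     0.08131
  Change      0.03028    -0.02018    -0.01009
  Equil         0.334    0.001884     0.07122
  solve Keq expr → x = -0.01009; check Q = 6.7840e-06

Direction: reverse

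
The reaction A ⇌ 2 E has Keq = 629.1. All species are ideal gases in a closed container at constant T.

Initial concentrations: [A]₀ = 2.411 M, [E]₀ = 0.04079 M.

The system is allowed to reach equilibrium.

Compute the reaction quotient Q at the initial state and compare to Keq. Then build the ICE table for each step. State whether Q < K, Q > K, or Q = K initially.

Q₀ = 6.9010e-04 vs Keq = 629.1 ⇒ Q<K, forward
Step 1:
                  A         E
  init        2.411   0.04079
  Δ          -2.375     4.749
  eq        0.03647      4.79
  solve Keq expr → x = 2.375; check Q = 629.1

Q₀ = 6.9010e-04; Q < K (proceeds forward)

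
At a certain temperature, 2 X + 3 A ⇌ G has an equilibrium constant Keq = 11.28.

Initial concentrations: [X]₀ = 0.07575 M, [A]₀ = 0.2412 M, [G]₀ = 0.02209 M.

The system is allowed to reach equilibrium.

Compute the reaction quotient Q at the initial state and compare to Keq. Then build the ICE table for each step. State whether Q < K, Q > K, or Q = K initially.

Q₀ = 274.3 vs Keq = 11.28 ⇒ Q>K, reverse
Step 1:
                  X         A         G
  Initial   0.07575    0.2412   0.02209
  Change    0.03675   0.05513  -0.01838
  Equil      0.1125    0.2963  0.003715
  solve Keq expr → x = -0.01838; check Q = 11.28

Q₀ = 274.3; Q > K (proceeds reverse)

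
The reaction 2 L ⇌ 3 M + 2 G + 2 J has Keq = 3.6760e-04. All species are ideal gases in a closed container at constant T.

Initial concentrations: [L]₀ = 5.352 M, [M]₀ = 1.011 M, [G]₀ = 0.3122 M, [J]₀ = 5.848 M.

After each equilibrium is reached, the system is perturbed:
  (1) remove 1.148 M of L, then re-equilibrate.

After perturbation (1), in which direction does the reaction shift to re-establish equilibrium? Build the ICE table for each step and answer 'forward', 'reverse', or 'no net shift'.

Direction: reverse

Q₀ = 0.1203 vs Keq = 3.6760e-04 ⇒ Q>K, reverse
Step 1:
                   L          M          G          J
  Initial      5.352      1.011     0.3122      5.848
  Change      0.2711    -0.4066    -0.2711    -0.2711
  Equil        5.623     0.6044    0.04114      5.577
  solve Keq expr → x = -0.1355; check Q = 3.6760e-04
Then remove 1.148 M of L.
Step 2:
                   L          M          G          J
  Initial      4.475     0.6044    0.04114      5.577
  Change    0.007379   -0.01107  -0.007379  -0.007379
  Equil        4.482     0.5933    0.03376       5.57
  solve Keq expr → x = -0.003689; check Q = 3.6760e-04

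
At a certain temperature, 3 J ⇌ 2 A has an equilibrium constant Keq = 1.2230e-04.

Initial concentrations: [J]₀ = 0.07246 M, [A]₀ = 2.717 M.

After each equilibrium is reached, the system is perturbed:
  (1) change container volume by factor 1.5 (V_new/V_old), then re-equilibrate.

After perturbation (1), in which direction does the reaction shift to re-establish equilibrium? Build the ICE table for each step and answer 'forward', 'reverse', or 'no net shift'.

Direction: reverse

Q₀ = 1.9404e+04 vs Keq = 1.2230e-04 ⇒ Q>K, reverse
Step 1:
                  J         A
  Initial   0.07246     2.717
  Change      3.942    -2.628
  Equil       4.015   0.08895
  solve Keq expr → x = -1.314; check Q = 1.2230e-04
Then change container volume by factor 1.5 (V_new/V_old).
Step 2:
                  J         A
  Initial     2.676    0.0593
  Change    0.01568  -0.01046
  Equil       2.692   0.04885
  solve Keq expr → x = -0.005228; check Q = 1.2230e-04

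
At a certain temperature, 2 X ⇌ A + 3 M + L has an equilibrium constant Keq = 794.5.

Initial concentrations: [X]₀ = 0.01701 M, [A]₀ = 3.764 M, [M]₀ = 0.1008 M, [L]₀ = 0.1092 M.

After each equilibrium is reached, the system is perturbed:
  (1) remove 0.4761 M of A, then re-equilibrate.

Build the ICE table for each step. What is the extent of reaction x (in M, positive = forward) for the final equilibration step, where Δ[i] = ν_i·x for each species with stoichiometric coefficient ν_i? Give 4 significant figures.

x = 3.3249e-05 M

Q₀ = 1.455 vs Keq = 794.5 ⇒ Q<K, forward
Step 1:
                  X         A         M         L
  I         0.01701     3.764    0.1008    0.1092
  C        -0.01597  0.007985   0.02396  0.007985
  E        0.001039     3.772    0.1248    0.1172
  solve Keq expr → x = 0.007985; check Q = 794.5
Then remove 0.4761 M of A.
Step 2:
                  X         A         M         L
  I        0.001039     3.296    0.1248    0.1172
  C       -6.6498e-05 3.3249e-05 9.9746e-05 3.3249e-05
  E       9.7286e-04     3.296    0.1249    0.1172
  solve Keq expr → x = 3.3249e-05; check Q = 794.5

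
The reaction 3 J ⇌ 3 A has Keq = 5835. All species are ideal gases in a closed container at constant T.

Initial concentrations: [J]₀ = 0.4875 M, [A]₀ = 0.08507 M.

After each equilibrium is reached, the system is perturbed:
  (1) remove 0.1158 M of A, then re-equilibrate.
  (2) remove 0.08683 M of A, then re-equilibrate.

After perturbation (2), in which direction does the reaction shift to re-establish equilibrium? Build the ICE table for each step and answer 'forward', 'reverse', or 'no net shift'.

Q₀ = 0.005314 vs Keq = 5835 ⇒ Q<K, forward
Step 1:
                    J           A
  init         0.4875     0.08507
  Δ           -0.4574      0.4574
  eq          0.03013      0.5424
  solve Keq expr → x = 0.1525; check Q = 5835
Then remove 0.1158 M of A.
Step 2:
                    J           A
  init        0.03013      0.4266
  Δ         -0.006094    0.006094
  eq          0.02404      0.4327
  solve Keq expr → x = 0.002031; check Q = 5835
Then remove 0.08683 M of A.
Step 3:
                    J           A
  init        0.02404      0.3459
  Δ         -0.004569    0.004569
  eq          0.01947      0.3505
  solve Keq expr → x = 0.001523; check Q = 5835

Direction: forward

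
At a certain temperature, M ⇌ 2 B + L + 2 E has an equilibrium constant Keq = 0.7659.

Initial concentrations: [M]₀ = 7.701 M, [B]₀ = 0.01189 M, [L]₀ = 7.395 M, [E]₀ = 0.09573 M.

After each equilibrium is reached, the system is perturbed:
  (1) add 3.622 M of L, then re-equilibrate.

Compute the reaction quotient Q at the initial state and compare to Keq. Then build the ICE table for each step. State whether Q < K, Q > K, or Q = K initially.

Q₀ = 1.2441e-06 vs Keq = 0.7659 ⇒ Q<K, forward
Step 1:
                    M           B           L           E
  init          7.701     0.01189       7.395     0.09573
  Δ           -0.4327      0.8655      0.4327      0.8655
  eq            7.268      0.8774       7.828      0.9612
  solve Keq expr → x = 0.4327; check Q = 0.7659
Then add 3.622 M of L.
Step 2:
                    M           B           L           E
  init          7.268      0.8774       11.45      0.9612
  Δ           0.04064    -0.08128    -0.04064    -0.08128
  eq            7.309      0.7961       11.41      0.8799
  solve Keq expr → x = -0.04064; check Q = 0.7659

Q₀ = 1.2441e-06; Q < K (proceeds forward)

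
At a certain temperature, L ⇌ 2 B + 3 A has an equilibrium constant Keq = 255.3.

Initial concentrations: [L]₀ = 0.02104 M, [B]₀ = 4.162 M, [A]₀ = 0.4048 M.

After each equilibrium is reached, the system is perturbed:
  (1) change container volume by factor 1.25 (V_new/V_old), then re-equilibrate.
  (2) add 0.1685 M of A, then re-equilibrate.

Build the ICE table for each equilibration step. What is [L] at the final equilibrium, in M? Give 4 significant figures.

Q₀ = 54.61 vs Keq = 255.3 ⇒ Q<K, forward
Step 1:
                    L           B           A
  Initial     0.02104       4.162      0.4048
  Change      -0.0148      0.0296     0.04441
  Equil      0.006238       4.192      0.4492
  solve Keq expr → x = 0.0148; check Q = 255.3
Then change container volume by factor 1.25 (V_new/V_old).
Step 2:
                    L           B           A
  Initial     0.00499       3.353      0.3594
  Change    -0.002793    0.005585    0.008378
  Equil      0.002198       3.359      0.3677
  solve Keq expr → x = 0.002793; check Q = 255.3
Then add 0.1685 M of A.
Step 3:
                    L           B           A
  Initial    0.002198       3.359      0.5362
  Change     0.004125   -0.008249    -0.01237
  Equil      0.006322       3.351      0.5239
  solve Keq expr → x = -0.004125; check Q = 255.3

[L]_eq = 0.006322 M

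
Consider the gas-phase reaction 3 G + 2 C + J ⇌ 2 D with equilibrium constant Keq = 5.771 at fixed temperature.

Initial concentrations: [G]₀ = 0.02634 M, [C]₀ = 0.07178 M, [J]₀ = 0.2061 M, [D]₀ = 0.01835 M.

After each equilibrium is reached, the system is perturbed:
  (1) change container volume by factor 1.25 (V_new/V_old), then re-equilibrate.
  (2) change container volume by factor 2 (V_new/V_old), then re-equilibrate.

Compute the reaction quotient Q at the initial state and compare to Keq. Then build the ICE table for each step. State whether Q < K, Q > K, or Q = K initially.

Q₀ = 1.7352e+04; Q > K (proceeds reverse)

Q₀ = 1.7352e+04 vs Keq = 5.771 ⇒ Q>K, reverse
Step 1:
                    G           C           J           D
  init        0.02634     0.07178      0.2061     0.01835
  Δ           0.02576     0.01717    0.008586    -0.01717
  eq           0.0521     0.08895      0.2147    0.001177
  solve Keq expr → x = -0.008586; check Q = 5.771
Then change container volume by factor 1.25 (V_new/V_old).
Step 2:
                    G           C           J           D
  init        0.04168     0.07116      0.1717  9.4193e-04
  Δ        4.8807e-04  3.2538e-04  1.6269e-04 -3.2538e-04
  eq          0.04217     0.07149      0.1719  6.1655e-04
  solve Keq expr → x = -1.6269e-04; check Q = 5.771
Then change container volume by factor 2 (V_new/V_old).
Step 3:
                    G           C           J           D
  init        0.02108     0.03574     0.08596  3.0828e-04
  Δ        3.4314e-04  2.2876e-04  1.1438e-04 -2.2876e-04
  eq          0.02143     0.03597     0.08607  7.9516e-05
  solve Keq expr → x = -1.1438e-04; check Q = 5.771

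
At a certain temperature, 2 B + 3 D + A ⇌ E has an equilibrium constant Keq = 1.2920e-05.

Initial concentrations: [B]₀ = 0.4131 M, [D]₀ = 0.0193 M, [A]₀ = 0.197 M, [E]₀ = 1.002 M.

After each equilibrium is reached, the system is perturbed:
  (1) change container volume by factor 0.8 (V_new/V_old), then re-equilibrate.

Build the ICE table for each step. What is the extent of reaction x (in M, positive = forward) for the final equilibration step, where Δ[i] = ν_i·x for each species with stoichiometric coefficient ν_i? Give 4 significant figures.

Q₀ = 4.1459e+06 vs Keq = 1.2920e-05 ⇒ Q>K, reverse
Step 1:
                  B         D         A         E
  Initial    0.4131    0.0193     0.197     1.002
  Change      1.999     2.999    0.9995   -0.9995
  Equil       2.412     3.018     1.197  0.002472
  solve Keq expr → x = -0.9995; check Q = 1.2920e-05
Then change container volume by factor 0.8 (V_new/V_old).
Step 2:
                  B         D         A         E
  Initial     3.015     3.772     1.496   0.00309
  Change   -0.01218  -0.01828 -0.006092  0.006092
  Equil       3.003     3.754      1.49  0.009182
  solve Keq expr → x = 0.006092; check Q = 1.2920e-05

x = 0.006092 M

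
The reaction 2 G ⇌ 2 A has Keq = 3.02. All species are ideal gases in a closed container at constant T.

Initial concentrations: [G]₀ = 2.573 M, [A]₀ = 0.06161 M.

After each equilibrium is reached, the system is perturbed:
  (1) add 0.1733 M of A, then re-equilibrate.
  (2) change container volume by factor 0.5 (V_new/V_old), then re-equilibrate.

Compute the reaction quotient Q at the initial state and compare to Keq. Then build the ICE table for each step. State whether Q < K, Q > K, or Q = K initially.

Q₀ = 5.7335e-04 vs Keq = 3.02 ⇒ Q<K, forward
Step 1:
                  G         A
  init        2.573   0.06161
  Δ          -1.611     1.611
  eq         0.9623     1.672
  solve Keq expr → x = 0.8053; check Q = 3.02
Then add 0.1733 M of A.
Step 2:
                  G         A
  init       0.9623     1.846
  Δ          0.0633   -0.0633
  eq          1.026     1.782
  solve Keq expr → x = -0.03165; check Q = 3.02
Then change container volume by factor 0.5 (V_new/V_old).
Step 3:
                  G         A
  init        2.051     3.565
  Δ               0         0
  eq          2.051     3.565
  solve Keq expr → x = 0; check Q = 3.02

Q₀ = 5.7335e-04; Q < K (proceeds forward)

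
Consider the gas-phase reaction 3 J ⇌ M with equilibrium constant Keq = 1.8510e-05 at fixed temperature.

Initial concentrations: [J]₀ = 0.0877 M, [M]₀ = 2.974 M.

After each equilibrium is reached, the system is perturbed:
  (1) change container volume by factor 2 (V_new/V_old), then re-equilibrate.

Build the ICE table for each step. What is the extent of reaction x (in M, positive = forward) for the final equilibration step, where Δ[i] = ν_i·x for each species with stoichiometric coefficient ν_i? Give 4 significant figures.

x = -0.004992 M

Q₀ = 4409 vs Keq = 1.8510e-05 ⇒ Q>K, reverse
Step 1:
                    J           M
  Initial      0.0877       2.974
  Change        8.882      -2.961
  Equil          8.97     0.01336
  solve Keq expr → x = -2.961; check Q = 1.8510e-05
Then change container volume by factor 2 (V_new/V_old).
Step 2:
                    J           M
  Initial       4.485    0.006679
  Change      0.01498   -0.004992
  Equil           4.5    0.001686
  solve Keq expr → x = -0.004992; check Q = 1.8510e-05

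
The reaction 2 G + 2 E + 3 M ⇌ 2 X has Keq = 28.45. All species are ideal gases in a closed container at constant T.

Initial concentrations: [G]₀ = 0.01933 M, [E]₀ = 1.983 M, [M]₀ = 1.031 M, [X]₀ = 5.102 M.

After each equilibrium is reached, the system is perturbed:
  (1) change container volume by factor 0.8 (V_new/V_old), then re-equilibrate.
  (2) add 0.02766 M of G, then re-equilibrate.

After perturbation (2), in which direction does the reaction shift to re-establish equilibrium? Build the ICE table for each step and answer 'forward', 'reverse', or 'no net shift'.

Direction: forward

Q₀ = 1.6166e+04 vs Keq = 28.45 ⇒ Q>K, reverse
Step 1:
                  G         E         M         X
  init      0.01933     1.983     1.031     5.102
  Δ           0.234     0.234    0.3511    -0.234
  eq         0.2534     2.217     1.382     4.868
  solve Keq expr → x = -0.117; check Q = 28.45
Then change container volume by factor 0.8 (V_new/V_old).
Step 2:
                  G         E         M         X
  init       0.3167     2.771     1.728     6.085
  Δ        -0.09834  -0.09834   -0.1475   0.09834
  eq         0.2184     2.673      1.58     6.183
  solve Keq expr → x = 0.04917; check Q = 28.45
Then add 0.02766 M of G.
Step 3:
                  G         E         M         X
  init        0.246     2.673      1.58     6.183
  Δ        -0.01922  -0.01922  -0.02883   0.01922
  eq         0.2268     2.654     1.551     6.203
  solve Keq expr → x = 0.009608; check Q = 28.45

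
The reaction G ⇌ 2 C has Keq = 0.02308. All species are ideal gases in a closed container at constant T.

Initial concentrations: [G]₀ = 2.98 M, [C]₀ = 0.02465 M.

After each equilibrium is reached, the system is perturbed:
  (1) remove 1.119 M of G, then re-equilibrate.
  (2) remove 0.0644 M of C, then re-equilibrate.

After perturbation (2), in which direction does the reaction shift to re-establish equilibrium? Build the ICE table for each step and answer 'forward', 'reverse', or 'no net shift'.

Q₀ = 2.0390e-04 vs Keq = 0.02308 ⇒ Q<K, forward
Step 1:
                    G           C
  I              2.98     0.02465
  C           -0.1162      0.2324
  E             2.864      0.2571
  solve Keq expr → x = 0.1162; check Q = 0.02308
Then remove 1.119 M of G.
Step 2:
                    G           C
  I             1.745      0.2571
  C           0.02742    -0.05485
  E             1.772      0.2022
  solve Keq expr → x = -0.02742; check Q = 0.02308
Then remove 0.0644 M of C.
Step 3:
                    G           C
  I             1.772      0.1378
  C           -0.0313     0.06261
  E             1.741      0.2004
  solve Keq expr → x = 0.0313; check Q = 0.02308

Direction: forward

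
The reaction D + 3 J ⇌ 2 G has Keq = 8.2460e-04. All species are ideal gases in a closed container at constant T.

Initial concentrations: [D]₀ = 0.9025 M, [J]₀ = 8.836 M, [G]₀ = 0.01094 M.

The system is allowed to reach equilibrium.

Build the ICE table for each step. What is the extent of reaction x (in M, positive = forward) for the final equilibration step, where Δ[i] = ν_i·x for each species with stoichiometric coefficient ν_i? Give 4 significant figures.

x = 0.2583 M

Q₀ = 1.9223e-07 vs Keq = 8.2460e-04 ⇒ Q<K, forward
Step 1:
                  D         J         G
  Initial    0.9025     8.836   0.01094
  Change    -0.2583   -0.7749    0.5166
  Equil      0.6442     8.061    0.5275
  solve Keq expr → x = 0.2583; check Q = 8.2460e-04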